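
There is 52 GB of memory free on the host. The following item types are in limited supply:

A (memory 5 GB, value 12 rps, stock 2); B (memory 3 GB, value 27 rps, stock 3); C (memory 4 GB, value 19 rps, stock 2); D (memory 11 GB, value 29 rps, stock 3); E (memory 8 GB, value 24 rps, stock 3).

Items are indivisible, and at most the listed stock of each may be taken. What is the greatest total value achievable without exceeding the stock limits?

Top feasible selections:
- 3×B + 2×C + 1×D + 3×E: memory 52, value 220
- 2×A + 3×B + 2×C + 3×E: memory 51, value 215
- 1×A + 3×B + 2×C + 2×D + 1×E: memory 52, value 213
- 1×A + 3×B + 2×C + 1×D + 2×E: memory 49, value 208
Best: 220 rps.

220 rps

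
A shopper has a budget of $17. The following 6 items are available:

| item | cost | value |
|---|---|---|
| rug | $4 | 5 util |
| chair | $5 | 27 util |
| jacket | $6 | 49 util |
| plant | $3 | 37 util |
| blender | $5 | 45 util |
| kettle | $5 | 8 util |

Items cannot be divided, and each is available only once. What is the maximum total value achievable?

131 util

This is a 0/1 knapsack; check combinations near the capacity.
- jacket+plant+blender: cost 6+3+5=14, value 49+37+45=131
- chair+jacket+blender: cost 5+6+5=16, value 27+49+45=121
- rug+chair+plant+blender: cost 4+5+3+5=17, value 5+27+37+45=114
- chair+jacket+plant: cost 5+6+3=14, value 27+49+37=113
Best: 131 util.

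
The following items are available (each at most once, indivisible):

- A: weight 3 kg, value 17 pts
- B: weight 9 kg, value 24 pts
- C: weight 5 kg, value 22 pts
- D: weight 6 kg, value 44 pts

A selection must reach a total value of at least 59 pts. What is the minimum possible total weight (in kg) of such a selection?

Subsets with value ≥ 59, sorted by total weight:
- A+D: weight 9, value 61
- C+D: weight 11, value 66
- A+C+D: weight 14, value 83
- B+D: weight 15, value 68
Minimum weight: 9 kg.

9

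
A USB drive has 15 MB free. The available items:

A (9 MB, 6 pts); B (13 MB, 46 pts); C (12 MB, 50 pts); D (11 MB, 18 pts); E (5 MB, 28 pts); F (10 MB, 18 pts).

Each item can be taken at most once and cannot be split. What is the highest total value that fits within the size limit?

50 pts

This is a 0/1 knapsack; check combinations near the capacity.
- C: size 12, value 50
- B: size 13, value 46
- E+F: size 5+10=15, value 28+18=46
Best: 50 pts.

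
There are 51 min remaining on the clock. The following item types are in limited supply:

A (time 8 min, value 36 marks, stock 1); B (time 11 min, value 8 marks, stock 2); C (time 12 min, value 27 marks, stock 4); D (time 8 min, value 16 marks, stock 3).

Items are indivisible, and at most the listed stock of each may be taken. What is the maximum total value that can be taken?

Best selections within time 51 and stock limits:
- 1×A + 2×C + 2×D: time 48, value 122
- 1×A + 3×C: time 44, value 117
Best: 122 marks.

122 marks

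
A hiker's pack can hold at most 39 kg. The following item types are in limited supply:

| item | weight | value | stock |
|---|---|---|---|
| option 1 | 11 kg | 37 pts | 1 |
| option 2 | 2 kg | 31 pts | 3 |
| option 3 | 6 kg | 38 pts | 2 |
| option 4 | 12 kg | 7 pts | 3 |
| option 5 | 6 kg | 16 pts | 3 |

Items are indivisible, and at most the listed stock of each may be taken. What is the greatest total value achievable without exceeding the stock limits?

222 pts

Top feasible selections:
- 1×option 1 + 3×option 2 + 2×option 3 + 1×option 5: weight 35, value 222
- 3×option 2 + 2×option 3 + 3×option 5: weight 36, value 217
- 1×option 1 + 2×option 2 + 2×option 3 + 2×option 5: weight 39, value 207
- 1×option 1 + 3×option 2 + 2×option 3: weight 29, value 206
Best: 222 pts.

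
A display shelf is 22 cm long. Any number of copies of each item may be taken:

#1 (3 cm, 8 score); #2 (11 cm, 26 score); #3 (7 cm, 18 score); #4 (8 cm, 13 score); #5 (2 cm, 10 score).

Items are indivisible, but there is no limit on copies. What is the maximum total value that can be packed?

110 score

Best value-per-unit is #5 at 10/2, and filling with it alone uses length 11×2=22. No mix of the others beats 11×10 = 110.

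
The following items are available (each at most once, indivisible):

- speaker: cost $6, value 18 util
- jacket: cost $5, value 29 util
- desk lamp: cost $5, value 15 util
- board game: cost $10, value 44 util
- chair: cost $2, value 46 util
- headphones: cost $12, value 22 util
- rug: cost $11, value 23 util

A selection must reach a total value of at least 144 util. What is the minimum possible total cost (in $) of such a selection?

Subsets with value ≥ 144, sorted by total cost:
- speaker+jacket+desk lamp+board game+chair: cost 28, value 152
- jacket+desk lamp+board game+chair+rug: cost 33, value 157
Minimum cost: 28 $.

28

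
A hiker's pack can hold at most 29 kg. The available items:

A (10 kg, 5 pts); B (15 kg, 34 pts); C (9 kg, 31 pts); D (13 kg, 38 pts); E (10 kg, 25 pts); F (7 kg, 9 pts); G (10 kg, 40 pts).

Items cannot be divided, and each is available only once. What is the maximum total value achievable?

Check high-value combinations within 29 kg:
- C+E+G: weight 9+10+10=29, value 31+25+40=96
- C+F+G: weight 9+7+10=26, value 31+9+40=80
- D+G: weight 13+10=23, value 38+40=78
- C+D+F: weight 9+13+7=29, value 31+38+9=78
Best: 96 pts.

96 pts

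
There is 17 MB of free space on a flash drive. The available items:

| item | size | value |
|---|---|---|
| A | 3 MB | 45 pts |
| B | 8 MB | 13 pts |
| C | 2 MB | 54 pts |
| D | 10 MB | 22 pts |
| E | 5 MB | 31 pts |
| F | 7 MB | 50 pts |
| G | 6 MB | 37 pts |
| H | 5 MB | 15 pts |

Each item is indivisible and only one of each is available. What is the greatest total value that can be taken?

180 pts

Check high-value combinations within 17 MB:
- A+C+E+F: size 3+2+5+7=17, value 45+54+31+50=180
- A+C+E+G: size 3+2+5+6=16, value 45+54+31+37=167
- A+C+F+H: size 3+2+7+5=17, value 45+54+50+15=164
- A+C+G+H: size 3+2+6+5=16, value 45+54+37+15=151
- A+C+F: size 3+2+7=12, value 45+54+50=149
Best: 180 pts.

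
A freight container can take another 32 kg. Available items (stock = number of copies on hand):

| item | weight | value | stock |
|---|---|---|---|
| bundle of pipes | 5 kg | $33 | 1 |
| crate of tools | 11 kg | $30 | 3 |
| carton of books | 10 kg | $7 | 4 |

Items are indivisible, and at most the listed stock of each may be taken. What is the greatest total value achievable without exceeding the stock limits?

$93

Top feasible selections:
- 1×bundle of pipes + 2×crate of tools: weight 27, value 93
- 1×bundle of pipes + 1×crate of tools + 1×carton of books: weight 26, value 70
- 2×crate of tools + 1×carton of books: weight 32, value 67
- 1×bundle of pipes + 1×crate of tools: weight 16, value 63
Best: $93.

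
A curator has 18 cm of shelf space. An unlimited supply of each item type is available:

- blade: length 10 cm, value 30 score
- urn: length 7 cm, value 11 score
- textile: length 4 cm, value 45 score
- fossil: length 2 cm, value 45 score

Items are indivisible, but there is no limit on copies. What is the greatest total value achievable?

405 score

Best value-per-unit is fossil at 45/2, and filling with it alone uses length 9×2=18. No mix of the others beats 9×45 = 405.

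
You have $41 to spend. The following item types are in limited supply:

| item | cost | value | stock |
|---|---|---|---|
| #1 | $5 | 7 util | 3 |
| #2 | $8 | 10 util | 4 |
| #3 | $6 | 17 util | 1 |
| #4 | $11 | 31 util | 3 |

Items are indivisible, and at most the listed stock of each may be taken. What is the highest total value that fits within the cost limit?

Best selections within cost 41 and stock limits:
- 1×#3 + 3×#4: cost 39, value 110
- 1×#2 + 3×#4: cost 41, value 103
- 1×#1 + 3×#4: cost 38, value 100
Best: 110 util.

110 util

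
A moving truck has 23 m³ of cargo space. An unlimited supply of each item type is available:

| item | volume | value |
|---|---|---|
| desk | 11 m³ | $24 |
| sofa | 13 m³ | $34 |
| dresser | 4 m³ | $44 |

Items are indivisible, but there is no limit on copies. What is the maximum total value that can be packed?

$220

Best value-per-unit is dresser at 44/4, and filling with it alone uses volume 5×4=20. No mix of the others beats 5×44 = 220.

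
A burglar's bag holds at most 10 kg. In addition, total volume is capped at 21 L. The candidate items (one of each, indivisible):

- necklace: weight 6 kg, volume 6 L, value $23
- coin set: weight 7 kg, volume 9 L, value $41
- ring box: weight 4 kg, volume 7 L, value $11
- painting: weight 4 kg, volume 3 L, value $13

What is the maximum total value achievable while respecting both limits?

$41

Feasible sets respecting both limits:
- coin set: weight 7, volume 9, value 41
- necklace+painting: weight 10, volume 9, value 36
- necklace+ring box: weight 10, volume 13, value 34
Best: $41.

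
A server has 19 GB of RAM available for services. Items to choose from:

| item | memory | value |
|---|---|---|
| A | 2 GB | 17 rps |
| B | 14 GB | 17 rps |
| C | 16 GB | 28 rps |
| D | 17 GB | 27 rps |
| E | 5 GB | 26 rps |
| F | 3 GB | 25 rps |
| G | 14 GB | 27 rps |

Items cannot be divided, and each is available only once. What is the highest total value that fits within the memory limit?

69 rps

Check high-value combinations within 19 GB:
- A+F+G: memory 2+3+14=19, value 17+25+27=69
- A+E+F: memory 2+5+3=10, value 17+26+25=68
- A+B+F: memory 2+14+3=19, value 17+17+25=59
Best: 69 rps.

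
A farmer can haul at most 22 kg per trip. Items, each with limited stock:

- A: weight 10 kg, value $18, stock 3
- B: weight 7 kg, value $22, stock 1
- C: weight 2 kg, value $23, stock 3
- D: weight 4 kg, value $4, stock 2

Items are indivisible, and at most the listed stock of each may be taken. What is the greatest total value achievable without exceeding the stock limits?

Top feasible selections:
- 1×B + 3×C + 2×D: weight 21, value 99
- 1×B + 3×C + 1×D: weight 17, value 95
Best: $99.

$99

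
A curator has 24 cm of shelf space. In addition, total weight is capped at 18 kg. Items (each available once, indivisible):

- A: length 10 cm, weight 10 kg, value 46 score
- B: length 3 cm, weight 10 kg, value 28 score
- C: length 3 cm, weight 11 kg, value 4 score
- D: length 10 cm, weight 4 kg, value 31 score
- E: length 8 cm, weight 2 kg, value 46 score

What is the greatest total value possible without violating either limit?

Feasible sets respecting both limits:
- B+D+E: length 21, weight 16, value 105
- A+E: length 18, weight 12, value 92
- C+D+E: length 21, weight 17, value 81
Best: 105 score.

105 score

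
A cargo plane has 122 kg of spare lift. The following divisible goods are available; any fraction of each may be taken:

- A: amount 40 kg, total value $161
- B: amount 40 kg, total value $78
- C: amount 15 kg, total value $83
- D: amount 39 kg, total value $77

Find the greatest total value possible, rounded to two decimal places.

Take in order of value per unit:
- C (83/15 per unit): all 15 → value 83, running total 83.00
- A (161/40 per unit): all 40 → value 161, running total 244.00
- D (77/39 per unit): all 39 → value 77, running total 321.00
- B (78/40 per unit): 28 of 40 → value 28×78/40 = 54.6000, running total 375.60
Total 375.60.

375.60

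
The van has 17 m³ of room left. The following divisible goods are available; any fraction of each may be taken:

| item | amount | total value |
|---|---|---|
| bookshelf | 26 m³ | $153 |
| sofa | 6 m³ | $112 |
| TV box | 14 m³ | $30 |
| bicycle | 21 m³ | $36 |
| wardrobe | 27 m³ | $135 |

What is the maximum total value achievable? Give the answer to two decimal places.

Take in order of value per unit:
- sofa (112/6 per unit): all 6 → value 112, running total 112.00
- bookshelf (153/26 per unit): 11 of 26 → value 11×153/26 = 64.7308, running total 176.73
Total 176.73.

176.73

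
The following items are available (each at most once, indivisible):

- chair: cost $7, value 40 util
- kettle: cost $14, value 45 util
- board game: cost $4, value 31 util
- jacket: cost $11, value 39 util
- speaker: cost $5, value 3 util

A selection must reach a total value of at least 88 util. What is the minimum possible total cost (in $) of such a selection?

Subsets with value ≥ 88, sorted by total cost:
- chair+board game+jacket: cost 22, value 110
- chair+kettle+board game: cost 25, value 116
- chair+kettle+speaker: cost 26, value 88
- chair+board game+jacket+speaker: cost 27, value 113
Minimum cost: 22 $.

22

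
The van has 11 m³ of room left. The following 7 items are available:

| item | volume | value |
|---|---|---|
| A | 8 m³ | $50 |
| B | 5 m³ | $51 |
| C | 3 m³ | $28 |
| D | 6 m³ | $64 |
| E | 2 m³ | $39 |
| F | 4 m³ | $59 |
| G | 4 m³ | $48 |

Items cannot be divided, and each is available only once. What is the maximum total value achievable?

$149

This is a 0/1 knapsack; check combinations near the capacity.
- B+E+F: volume 5+2+4=11, value 51+39+59=149
- E+F+G: volume 2+4+4=10, value 39+59+48=146
- B+E+G: volume 5+2+4=11, value 51+39+48=138
- C+F+G: volume 3+4+4=11, value 28+59+48=135
- C+D+E: volume 3+6+2=11, value 28+64+39=131
Best: $149.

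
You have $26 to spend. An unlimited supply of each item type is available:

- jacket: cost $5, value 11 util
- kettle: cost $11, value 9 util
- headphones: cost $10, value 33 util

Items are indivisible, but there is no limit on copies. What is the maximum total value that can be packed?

Best value-per-unit is headphones at 33/10; filling with it alone gives 2×33 = 66.
Optimal mix: 1×jacket + 2×headphones → cost 25, value 77.

77 util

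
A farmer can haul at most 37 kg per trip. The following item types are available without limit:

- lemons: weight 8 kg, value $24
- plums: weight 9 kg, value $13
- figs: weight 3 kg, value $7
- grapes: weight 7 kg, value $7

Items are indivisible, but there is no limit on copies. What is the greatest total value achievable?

$103

Best value-per-unit is lemons at 24/8; filling with it alone gives 4×24 = 96.
Optimal mix: 4×lemons + 1×figs → weight 35, value 103.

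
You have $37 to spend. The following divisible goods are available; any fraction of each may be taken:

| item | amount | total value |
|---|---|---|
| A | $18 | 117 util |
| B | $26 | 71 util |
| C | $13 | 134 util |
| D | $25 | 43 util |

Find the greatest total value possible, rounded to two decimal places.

Take in order of value per unit:
- C (134/13 per unit): all 13 → value 134, running total 134.00
- A (117/18 per unit): all 18 → value 117, running total 251.00
- B (71/26 per unit): 6 of 26 → value 6×71/26 = 16.3846, running total 267.38
Total 267.38.

267.38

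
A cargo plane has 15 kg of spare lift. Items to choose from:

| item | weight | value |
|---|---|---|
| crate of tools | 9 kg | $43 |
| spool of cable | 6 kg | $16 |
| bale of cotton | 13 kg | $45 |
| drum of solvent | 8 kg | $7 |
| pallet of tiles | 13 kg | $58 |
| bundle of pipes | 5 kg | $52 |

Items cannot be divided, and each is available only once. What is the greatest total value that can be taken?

Check high-value combinations within 15 kg:
- crate of tools+bundle of pipes: weight 9+5=14, value 43+52=95
- spool of cable+bundle of pipes: weight 6+5=11, value 16+52=68
- drum of solvent+bundle of pipes: weight 8+5=13, value 7+52=59
Best: $95.

$95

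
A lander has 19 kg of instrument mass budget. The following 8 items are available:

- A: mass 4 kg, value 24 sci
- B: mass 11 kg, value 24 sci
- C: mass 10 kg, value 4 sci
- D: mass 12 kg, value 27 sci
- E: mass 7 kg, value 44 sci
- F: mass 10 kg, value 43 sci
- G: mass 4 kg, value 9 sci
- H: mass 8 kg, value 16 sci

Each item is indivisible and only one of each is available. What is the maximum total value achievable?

87 sci

Check high-value combinations within 19 kg:
- E+F: mass 7+10=17, value 44+43=87
- A+E+H: mass 4+7+8=19, value 24+44+16=84
- A+E+G: mass 4+7+4=15, value 24+44+9=77
Best: 87 sci.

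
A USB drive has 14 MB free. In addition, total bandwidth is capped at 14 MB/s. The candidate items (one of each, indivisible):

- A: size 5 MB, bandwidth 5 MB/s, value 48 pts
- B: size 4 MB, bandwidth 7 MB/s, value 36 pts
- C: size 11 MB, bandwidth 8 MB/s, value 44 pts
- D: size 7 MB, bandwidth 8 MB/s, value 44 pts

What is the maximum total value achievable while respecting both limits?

92 pts

Feasible sets respecting both limits:
- A+D: size 12, bandwidth 13, value 92
- A+B: size 9, bandwidth 12, value 84
- A: size 5, bandwidth 5, value 48
Best: 92 pts.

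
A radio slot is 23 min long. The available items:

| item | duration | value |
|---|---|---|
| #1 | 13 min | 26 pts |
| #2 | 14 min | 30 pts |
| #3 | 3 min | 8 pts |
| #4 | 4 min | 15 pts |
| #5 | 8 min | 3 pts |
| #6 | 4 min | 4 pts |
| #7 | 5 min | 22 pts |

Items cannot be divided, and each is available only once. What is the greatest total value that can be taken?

67 pts

Check high-value combinations within 23 min:
- #2+#4+#7: duration 14+4+5=23, value 30+15+22=67
- #1+#4+#7: duration 13+4+5=22, value 26+15+22=63
- #2+#3+#7: duration 14+3+5=22, value 30+8+22=60
Best: 67 pts.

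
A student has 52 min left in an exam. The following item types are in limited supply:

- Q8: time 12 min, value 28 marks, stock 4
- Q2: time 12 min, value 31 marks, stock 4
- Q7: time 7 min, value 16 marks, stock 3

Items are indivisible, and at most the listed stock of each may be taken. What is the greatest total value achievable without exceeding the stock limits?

Top feasible selections:
- 3×Q2 + 2×Q7: time 50, value 125
- 4×Q2: time 48, value 124
Best: 125 marks.

125 marks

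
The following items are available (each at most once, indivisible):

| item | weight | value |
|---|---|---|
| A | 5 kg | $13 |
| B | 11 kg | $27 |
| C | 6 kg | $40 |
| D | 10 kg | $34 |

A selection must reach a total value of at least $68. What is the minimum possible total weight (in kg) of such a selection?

16

Subsets with value ≥ 68, sorted by total weight:
- C+D: weight 16, value 74
- A+C+D: weight 21, value 87
- A+B+C: weight 22, value 80
- A+B+D: weight 26, value 74
Minimum weight: 16 kg.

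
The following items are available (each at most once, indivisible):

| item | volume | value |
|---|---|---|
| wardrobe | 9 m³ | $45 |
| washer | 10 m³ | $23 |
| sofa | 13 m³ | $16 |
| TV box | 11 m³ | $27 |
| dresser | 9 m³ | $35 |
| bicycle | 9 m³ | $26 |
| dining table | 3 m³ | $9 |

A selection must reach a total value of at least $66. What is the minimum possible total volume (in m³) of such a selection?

18

Subsets with value ≥ 66, sorted by total volume:
- wardrobe+dresser: volume 18, value 80
- wardrobe+bicycle: volume 18, value 71
- wardrobe+washer: volume 19, value 68
Minimum volume: 18 m³.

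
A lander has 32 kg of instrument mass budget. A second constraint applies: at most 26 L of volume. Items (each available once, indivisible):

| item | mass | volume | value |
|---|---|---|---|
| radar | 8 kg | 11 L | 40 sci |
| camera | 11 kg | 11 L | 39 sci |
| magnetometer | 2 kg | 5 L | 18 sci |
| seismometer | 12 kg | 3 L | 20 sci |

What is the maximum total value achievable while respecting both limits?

Feasible sets respecting both limits:
- radar+camera+seismometer: mass 31, volume 25, value 99
- radar+camera: mass 19, volume 22, value 79
- radar+magnetometer+seismometer: mass 22, volume 19, value 78
- camera+magnetometer+seismometer: mass 25, volume 19, value 77
Best: 99 sci.

99 sci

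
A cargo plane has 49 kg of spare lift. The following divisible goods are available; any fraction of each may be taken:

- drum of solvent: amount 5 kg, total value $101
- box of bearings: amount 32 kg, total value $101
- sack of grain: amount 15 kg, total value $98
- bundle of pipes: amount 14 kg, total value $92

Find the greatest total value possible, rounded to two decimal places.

338.34

Take in order of value per unit:
- drum of solvent (101/5 per unit): all 5 → value 101, running total 101.00
- bundle of pipes (92/14 per unit): all 14 → value 92, running total 193.00
- sack of grain (98/15 per unit): all 15 → value 98, running total 291.00
- box of bearings (101/32 per unit): 15 of 32 → value 15×101/32 = 47.3438, running total 338.34
Total 338.34.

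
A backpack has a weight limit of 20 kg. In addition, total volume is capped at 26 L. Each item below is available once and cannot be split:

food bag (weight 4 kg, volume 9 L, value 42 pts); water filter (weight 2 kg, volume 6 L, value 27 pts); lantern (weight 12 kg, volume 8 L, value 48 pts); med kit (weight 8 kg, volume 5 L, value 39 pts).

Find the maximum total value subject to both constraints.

Feasible sets respecting both limits:
- food bag+water filter+lantern: weight 18, volume 23, value 117
- food bag+water filter+med kit: weight 14, volume 20, value 108
- food bag+lantern: weight 16, volume 17, value 90
- lantern+med kit: weight 20, volume 13, value 87
Best: 117 pts.

117 pts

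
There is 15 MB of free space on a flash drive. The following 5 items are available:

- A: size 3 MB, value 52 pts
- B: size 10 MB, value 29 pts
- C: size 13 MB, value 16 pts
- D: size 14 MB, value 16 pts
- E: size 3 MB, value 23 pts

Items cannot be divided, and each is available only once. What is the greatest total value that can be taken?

This is a 0/1 knapsack; check combinations near the capacity.
- A+B: size 3+10=13, value 52+29=81
- A+E: size 3+3=6, value 52+23=75
- A: size 3, value 52
- B+E: size 10+3=13, value 29+23=52
Best: 81 pts.

81 pts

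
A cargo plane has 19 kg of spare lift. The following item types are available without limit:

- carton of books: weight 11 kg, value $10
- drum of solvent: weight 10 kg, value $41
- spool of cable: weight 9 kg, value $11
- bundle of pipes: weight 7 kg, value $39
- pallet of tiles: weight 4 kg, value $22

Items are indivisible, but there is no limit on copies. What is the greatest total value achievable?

$105

Best value-per-unit is bundle of pipes at 39/7; filling with it alone gives 2×39 = 78.
Optimal mix: 1×bundle of pipes + 3×pallet of tiles → weight 19, value 105.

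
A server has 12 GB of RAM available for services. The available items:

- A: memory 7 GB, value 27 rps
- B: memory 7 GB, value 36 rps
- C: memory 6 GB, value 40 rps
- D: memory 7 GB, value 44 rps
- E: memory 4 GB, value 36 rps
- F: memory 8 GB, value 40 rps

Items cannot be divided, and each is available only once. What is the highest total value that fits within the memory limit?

80 rps

Check high-value combinations within 12 GB:
- D+E: memory 7+4=11, value 44+36=80
- C+E: memory 6+4=10, value 40+36=76
- E+F: memory 4+8=12, value 36+40=76
- B+E: memory 7+4=11, value 36+36=72
Best: 80 rps.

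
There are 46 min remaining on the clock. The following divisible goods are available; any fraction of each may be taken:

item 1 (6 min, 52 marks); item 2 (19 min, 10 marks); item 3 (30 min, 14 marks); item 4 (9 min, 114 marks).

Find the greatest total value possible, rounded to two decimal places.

Take in order of value per unit:
- item 4 (114/9 per unit): all 9 → value 114, running total 114.00
- item 1 (52/6 per unit): all 6 → value 52, running total 166.00
- item 2 (10/19 per unit): all 19 → value 10, running total 176.00
- item 3 (14/30 per unit): 12 of 30 → value 12×14/30 = 5.6000, running total 181.60
Total 181.60.

181.60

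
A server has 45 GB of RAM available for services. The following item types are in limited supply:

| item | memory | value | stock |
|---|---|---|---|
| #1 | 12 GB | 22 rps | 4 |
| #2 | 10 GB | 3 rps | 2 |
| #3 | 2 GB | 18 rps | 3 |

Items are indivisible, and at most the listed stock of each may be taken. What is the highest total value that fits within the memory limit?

Top feasible selections:
- 3×#1 + 3×#3: memory 42, value 120
- 3×#1 + 2×#3: memory 40, value 102
Best: 120 rps.

120 rps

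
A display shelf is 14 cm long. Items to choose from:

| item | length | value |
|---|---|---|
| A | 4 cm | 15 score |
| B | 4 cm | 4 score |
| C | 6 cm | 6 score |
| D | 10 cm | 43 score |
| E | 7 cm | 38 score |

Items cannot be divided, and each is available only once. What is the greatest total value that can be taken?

58 score

This is a 0/1 knapsack; check combinations near the capacity.
- A+D: length 4+10=14, value 15+43=58
- A+E: length 4+7=11, value 15+38=53
- B+D: length 4+10=14, value 4+43=47
- C+E: length 6+7=13, value 6+38=44
- D: length 10, value 43
Best: 58 score.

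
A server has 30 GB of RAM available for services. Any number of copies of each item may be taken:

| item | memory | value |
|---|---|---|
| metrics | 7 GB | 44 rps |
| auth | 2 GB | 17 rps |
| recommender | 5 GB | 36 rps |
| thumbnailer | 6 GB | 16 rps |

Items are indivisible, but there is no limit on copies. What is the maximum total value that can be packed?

Best value-per-unit is auth at 17/2, and filling with it alone uses memory 15×2=30. No mix of the others beats 15×17 = 255.

255 rps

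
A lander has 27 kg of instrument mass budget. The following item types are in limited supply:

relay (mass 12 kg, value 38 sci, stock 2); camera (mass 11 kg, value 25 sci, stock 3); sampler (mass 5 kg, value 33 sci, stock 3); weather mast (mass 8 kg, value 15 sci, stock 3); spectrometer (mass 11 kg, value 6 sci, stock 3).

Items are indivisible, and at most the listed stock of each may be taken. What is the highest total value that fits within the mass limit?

Top feasible selections:
- 1×relay + 3×sampler: mass 27, value 137
- 1×camera + 3×sampler: mass 26, value 124
- 3×sampler + 1×weather mast: mass 23, value 114
- 3×sampler + 1×spectrometer: mass 26, value 105
Best: 137 sci.

137 sci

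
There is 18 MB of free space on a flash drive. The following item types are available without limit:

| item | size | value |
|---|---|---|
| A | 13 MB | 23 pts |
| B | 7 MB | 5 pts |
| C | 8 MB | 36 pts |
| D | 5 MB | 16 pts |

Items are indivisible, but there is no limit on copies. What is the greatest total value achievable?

72 pts

Best value-per-unit is C at 36/8, and filling with it alone uses size 2×8=16. No mix of the others beats 2×36 = 72.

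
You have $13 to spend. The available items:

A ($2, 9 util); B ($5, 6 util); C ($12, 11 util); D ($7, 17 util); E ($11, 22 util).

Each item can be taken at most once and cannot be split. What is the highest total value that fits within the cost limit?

Check high-value combinations within $13:
- A+E: cost 2+11=13, value 9+22=31
- A+D: cost 2+7=9, value 9+17=26
- B+D: cost 5+7=12, value 6+17=23
- E: cost 11, value 22
Best: 31 util.

31 util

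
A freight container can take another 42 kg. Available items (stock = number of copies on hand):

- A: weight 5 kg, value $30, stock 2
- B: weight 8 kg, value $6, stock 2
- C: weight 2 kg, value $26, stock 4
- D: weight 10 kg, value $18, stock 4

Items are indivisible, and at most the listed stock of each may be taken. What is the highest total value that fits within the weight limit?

Best selections within weight 42 and stock limits:
- 2×A + 4×C + 2×D: weight 38, value 200
- 2×A + 1×B + 4×C + 1×D: weight 36, value 188
- 2×A + 4×C + 1×D: weight 28, value 182
Best: $200.

$200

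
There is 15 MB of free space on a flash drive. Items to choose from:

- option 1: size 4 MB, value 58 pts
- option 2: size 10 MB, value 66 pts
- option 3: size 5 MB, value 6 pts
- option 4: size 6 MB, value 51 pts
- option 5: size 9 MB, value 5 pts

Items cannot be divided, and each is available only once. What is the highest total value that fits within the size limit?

124 pts

Check high-value combinations within 15 MB:
- option 1+option 2: size 4+10=14, value 58+66=124
- option 1+option 3+option 4: size 4+5+6=15, value 58+6+51=115
- option 1+option 4: size 4+6=10, value 58+51=109
- option 2+option 3: size 10+5=15, value 66+6=72
Best: 124 pts.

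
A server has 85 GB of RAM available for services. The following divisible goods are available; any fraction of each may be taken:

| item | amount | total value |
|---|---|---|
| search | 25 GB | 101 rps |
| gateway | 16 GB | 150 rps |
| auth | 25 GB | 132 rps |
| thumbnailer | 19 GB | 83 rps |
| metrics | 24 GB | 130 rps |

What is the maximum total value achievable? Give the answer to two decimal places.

499.04

Take in order of value per unit:
- gateway (150/16 per unit): all 16 → value 150, running total 150.00
- metrics (130/24 per unit): all 24 → value 130, running total 280.00
- auth (132/25 per unit): all 25 → value 132, running total 412.00
- thumbnailer (83/19 per unit): all 19 → value 83, running total 495.00
- search (101/25 per unit): 1 of 25 → value 1×101/25 = 4.0400, running total 499.04
Total 499.04.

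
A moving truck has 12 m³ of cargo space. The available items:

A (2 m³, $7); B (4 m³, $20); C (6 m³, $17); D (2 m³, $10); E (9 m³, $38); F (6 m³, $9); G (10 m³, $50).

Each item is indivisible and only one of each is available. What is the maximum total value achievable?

This is a 0/1 knapsack; check combinations near the capacity.
- D+G: volume 2+10=12, value 10+50=60
- A+G: volume 2+10=12, value 7+50=57
- G: volume 10, value 50
- D+E: volume 2+9=11, value 10+38=48
- B+C+D: volume 4+6+2=12, value 20+17+10=47
Best: $60.

$60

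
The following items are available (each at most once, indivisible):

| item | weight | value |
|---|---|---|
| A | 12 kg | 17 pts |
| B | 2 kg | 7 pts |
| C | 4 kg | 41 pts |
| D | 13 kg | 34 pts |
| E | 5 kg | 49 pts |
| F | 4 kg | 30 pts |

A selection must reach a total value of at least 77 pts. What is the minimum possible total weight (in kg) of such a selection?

Subsets with value ≥ 77, sorted by total weight:
- C+E: weight 9, value 90
- E+F: weight 9, value 79
Minimum weight: 9 kg.

9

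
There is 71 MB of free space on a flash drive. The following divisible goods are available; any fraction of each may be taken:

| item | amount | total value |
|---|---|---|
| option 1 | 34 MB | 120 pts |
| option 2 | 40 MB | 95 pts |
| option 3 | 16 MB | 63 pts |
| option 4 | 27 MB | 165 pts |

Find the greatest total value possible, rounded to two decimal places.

326.82

Take in order of value per unit:
- option 4 (165/27 per unit): all 27 → value 165, running total 165.00
- option 3 (63/16 per unit): all 16 → value 63, running total 228.00
- option 1 (120/34 per unit): 28 of 34 → value 28×120/34 = 98.8235, running total 326.82
Total 326.82.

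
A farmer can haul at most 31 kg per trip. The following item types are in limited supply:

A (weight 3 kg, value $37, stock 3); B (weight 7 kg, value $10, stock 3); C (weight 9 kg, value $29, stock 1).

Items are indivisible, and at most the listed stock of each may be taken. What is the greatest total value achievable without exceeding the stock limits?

Top feasible selections:
- 3×A + 1×B + 1×C: weight 25, value 150
- 3×A + 3×B: weight 30, value 141
Best: $150.

$150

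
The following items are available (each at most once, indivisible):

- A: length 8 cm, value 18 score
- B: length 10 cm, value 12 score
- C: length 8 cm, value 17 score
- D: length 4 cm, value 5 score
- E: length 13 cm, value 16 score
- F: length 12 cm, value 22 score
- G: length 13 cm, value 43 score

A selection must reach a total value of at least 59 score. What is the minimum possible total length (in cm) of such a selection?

Subsets with value ≥ 59, sorted by total length:
- A+G: length 21, value 61
- C+G: length 21, value 60
- A+D+G: length 25, value 66
Minimum length: 21 cm.

21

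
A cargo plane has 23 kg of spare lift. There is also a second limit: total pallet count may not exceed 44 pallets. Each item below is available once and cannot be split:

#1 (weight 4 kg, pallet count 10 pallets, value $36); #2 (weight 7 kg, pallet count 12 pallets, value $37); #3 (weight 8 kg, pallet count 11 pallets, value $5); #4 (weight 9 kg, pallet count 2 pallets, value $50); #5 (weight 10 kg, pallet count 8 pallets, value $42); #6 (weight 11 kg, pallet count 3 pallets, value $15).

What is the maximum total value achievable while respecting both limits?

$128

Feasible sets respecting both limits:
- #1+#4+#5: weight 23, pallet count 20, value 128
- #1+#2+#4: weight 20, pallet count 24, value 123
- #1+#2+#5: weight 21, pallet count 30, value 115
- #4+#5: weight 19, pallet count 10, value 92
Best: $128.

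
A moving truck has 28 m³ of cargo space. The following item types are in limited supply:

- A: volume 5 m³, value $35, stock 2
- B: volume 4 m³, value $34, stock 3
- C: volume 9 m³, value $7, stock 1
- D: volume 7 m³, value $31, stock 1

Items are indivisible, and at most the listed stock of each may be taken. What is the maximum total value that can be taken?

Best selections within volume 28 and stock limits:
- 2×A + 3×B: volume 22, value 172
- 2×A + 2×B + 1×D: volume 25, value 169
- 1×A + 3×B + 1×D: volume 24, value 168
Best: $172.

$172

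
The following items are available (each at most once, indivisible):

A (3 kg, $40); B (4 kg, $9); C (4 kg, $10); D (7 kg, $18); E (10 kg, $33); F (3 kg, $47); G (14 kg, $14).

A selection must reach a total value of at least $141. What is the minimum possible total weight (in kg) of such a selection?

Subsets with value ≥ 141, sorted by total weight:
- A+C+D+E+F: weight 27, value 148
- A+B+D+E+F: weight 27, value 147
- A+B+C+D+E+F: weight 31, value 157
- A+C+E+F+G: weight 34, value 144
Minimum weight: 27 kg.

27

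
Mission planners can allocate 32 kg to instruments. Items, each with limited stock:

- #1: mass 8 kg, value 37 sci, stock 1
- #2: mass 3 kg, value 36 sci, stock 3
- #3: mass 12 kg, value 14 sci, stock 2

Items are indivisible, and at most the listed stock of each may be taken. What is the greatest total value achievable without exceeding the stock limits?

159 sci

Top feasible selections:
- 1×#1 + 3×#2 + 1×#3: mass 29, value 159
- 1×#1 + 3×#2: mass 17, value 145
- 1×#1 + 2×#2 + 1×#3: mass 26, value 123
Best: 159 sci.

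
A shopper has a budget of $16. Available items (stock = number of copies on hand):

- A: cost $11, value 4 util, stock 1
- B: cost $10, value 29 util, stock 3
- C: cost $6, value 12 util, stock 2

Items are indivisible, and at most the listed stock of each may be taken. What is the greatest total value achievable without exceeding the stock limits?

41 util

Top feasible selections:
- 1×B + 1×C: cost 16, value 41
- 1×B: cost 10, value 29
- 2×C: cost 12, value 24
Best: 41 util.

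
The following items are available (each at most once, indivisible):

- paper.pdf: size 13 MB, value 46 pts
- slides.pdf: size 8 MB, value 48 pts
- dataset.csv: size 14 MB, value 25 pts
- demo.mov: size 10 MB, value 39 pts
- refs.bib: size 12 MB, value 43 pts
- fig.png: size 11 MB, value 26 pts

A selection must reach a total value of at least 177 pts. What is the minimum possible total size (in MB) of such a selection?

54

Subsets with value ≥ 177, sorted by total size:
- paper.pdf+slides.pdf+demo.mov+refs.bib+fig.png: size 54, value 202
- slides.pdf+dataset.csv+demo.mov+refs.bib+fig.png: size 55, value 181
Minimum size: 54 MB.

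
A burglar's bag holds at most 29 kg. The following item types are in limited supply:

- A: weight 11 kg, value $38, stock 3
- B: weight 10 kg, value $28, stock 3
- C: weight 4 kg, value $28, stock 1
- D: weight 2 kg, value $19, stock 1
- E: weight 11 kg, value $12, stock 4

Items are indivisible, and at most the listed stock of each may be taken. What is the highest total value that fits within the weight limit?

Best selections within weight 29 and stock limits:
- 2×A + 1×C + 1×D: weight 28, value 123
- 1×A + 1×B + 1×C + 1×D: weight 27, value 113
Best: $123.

$123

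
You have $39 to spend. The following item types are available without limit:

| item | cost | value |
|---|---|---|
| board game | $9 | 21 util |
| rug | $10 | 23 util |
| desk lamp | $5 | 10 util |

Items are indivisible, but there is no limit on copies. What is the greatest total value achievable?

90 util

Best value-per-unit is board game at 21/9; filling with it alone gives 4×21 = 84.
Optimal mix: 1×board game + 3×rug → cost 39, value 90.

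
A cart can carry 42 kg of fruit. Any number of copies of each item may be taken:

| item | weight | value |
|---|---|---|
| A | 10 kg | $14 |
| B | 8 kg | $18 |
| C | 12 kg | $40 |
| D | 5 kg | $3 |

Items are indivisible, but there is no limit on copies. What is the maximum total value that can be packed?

Best value-per-unit is C at 40/12; filling with it alone gives 3×40 = 120.
Optimal mix: 3×C + 1×D → weight 41, value 123.

$123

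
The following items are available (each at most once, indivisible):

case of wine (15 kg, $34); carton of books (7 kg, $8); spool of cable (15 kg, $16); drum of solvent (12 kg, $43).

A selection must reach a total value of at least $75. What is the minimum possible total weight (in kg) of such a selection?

Subsets with value ≥ 75, sorted by total weight:
- case of wine+drum of solvent: weight 27, value 77
- case of wine+carton of books+drum of solvent: weight 34, value 85
- case of wine+spool of cable+drum of solvent: weight 42, value 93
- case of wine+carton of books+spool of cable+drum of solvent: weight 49, value 101
Minimum weight: 27 kg.

27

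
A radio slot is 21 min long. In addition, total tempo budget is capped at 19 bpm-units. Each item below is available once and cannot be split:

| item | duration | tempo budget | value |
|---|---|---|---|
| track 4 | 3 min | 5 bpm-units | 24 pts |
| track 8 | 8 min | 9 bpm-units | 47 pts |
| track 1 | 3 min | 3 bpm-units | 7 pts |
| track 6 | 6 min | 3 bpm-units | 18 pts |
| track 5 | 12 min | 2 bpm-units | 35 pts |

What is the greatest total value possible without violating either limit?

Feasible sets respecting both limits:
- track 4+track 8+track 6: duration 17, tempo budget 17, value 89
- track 8+track 5: duration 20, tempo budget 11, value 82
- track 4+track 8+track 1: duration 14, tempo budget 17, value 78
- track 4+track 6+track 5: duration 21, tempo budget 10, value 77
Best: 89 pts.

89 pts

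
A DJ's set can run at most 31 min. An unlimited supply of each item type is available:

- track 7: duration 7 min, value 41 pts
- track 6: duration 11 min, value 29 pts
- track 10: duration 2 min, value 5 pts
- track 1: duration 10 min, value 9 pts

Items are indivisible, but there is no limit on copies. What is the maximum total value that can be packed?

169 pts

Best value-per-unit is track 7 at 41/7; filling with it alone gives 4×41 = 164.
Optimal mix: 4×track 7 + 1×track 10 → duration 30, value 169.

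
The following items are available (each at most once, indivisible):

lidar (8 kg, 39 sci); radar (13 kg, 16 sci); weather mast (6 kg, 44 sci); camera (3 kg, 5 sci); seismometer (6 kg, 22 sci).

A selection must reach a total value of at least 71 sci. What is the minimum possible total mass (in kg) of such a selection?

Subsets with value ≥ 71, sorted by total mass:
- lidar+weather mast: mass 14, value 83
- weather mast+camera+seismometer: mass 15, value 71
- lidar+weather mast+camera: mass 17, value 88
Minimum mass: 14 kg.

14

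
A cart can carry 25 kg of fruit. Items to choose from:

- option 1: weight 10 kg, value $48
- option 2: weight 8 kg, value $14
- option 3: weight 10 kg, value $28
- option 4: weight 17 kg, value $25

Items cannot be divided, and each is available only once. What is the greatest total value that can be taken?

$76

Check high-value combinations within 25 kg:
- option 1+option 3: weight 10+10=20, value 48+28=76
- option 1+option 2: weight 10+8=18, value 48+14=62
- option 1: weight 10, value 48
- option 2+option 3: weight 8+10=18, value 14+28=42
Best: $76.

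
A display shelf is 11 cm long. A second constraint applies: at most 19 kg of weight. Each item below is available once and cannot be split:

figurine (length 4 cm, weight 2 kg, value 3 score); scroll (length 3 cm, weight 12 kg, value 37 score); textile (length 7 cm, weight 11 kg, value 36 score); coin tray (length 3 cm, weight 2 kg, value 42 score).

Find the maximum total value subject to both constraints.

82 score

Feasible sets respecting both limits:
- figurine+scroll+coin tray: length 10, weight 16, value 82
- scroll+coin tray: length 6, weight 14, value 79
- textile+coin tray: length 10, weight 13, value 78
- figurine+coin tray: length 7, weight 4, value 45
Best: 82 score.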